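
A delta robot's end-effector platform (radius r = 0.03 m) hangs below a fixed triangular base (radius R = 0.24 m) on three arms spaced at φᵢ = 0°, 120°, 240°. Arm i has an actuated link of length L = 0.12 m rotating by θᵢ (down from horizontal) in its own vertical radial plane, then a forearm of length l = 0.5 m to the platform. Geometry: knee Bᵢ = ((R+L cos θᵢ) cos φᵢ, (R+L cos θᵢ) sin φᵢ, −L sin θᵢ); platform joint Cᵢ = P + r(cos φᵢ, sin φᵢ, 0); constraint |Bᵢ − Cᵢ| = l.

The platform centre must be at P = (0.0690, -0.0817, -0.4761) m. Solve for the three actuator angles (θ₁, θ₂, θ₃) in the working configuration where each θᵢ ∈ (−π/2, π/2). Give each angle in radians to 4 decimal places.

arm 1 (φ=0.0°): x'=0.0690, y'=-0.0817
  A cos θ + B sin θ = C:  0.1410·cos θ + -0.4761·sin θ = -0.0734
  γ=atan2(-0.4761,0.1410)=-1.2829;  ψ=arccos(-0.1479)=1.7193;  θ1=γ+ψ≈0.4364
rotate P by −φ2: (-0.1053, -0.0189, -0.4761)
  A=0.3153, B=-0.4761, C=(l²−L²−A²−y'²−z²)/(2L)=-0.3784
  γ=atan2(-0.4761,0.3153)=-0.9859;  ψ=arccos(-0.6627)=2.2952;  θ2=γ+ψ≈1.3092
rotate P by −φ3: (0.0363, 0.1006, -0.4761)
  A=0.1737, B=-0.4761, C=(l²−L²−A²−y'²−z²)/(2L)=-0.1308
  θ3 = atan2(B,A) + arccos(C/0.5068) = 0.6109

θ₁ = 0.4364, θ₂ = 1.3092, θ₃ = 0.6109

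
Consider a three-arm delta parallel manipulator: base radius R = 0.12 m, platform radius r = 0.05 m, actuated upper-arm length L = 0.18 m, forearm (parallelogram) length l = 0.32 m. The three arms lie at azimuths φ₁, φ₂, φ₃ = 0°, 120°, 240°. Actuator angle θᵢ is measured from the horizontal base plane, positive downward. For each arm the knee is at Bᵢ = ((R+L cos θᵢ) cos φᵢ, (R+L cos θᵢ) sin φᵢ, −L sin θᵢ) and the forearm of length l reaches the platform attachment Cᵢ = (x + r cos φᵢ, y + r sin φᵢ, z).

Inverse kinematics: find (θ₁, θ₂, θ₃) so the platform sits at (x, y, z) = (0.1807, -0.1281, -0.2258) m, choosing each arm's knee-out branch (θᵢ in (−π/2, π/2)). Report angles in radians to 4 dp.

φ1=0.0° → target in arm frame (0.1807, -0.1281)
  A cos θ + B sin θ = C:  -0.1107·cos θ + -0.2258·sin θ = -0.0268
  γ=atan2(-0.2258,-0.1107)=-2.0266;  ψ=arccos(-0.1066)=1.6776;  θ1=γ+ψ≈-0.3490
rotate P by −φ2: (-0.2013, -0.0924, -0.2258)
  A=0.2713, B=-0.2258, C=(l²−L²−A²−y'²−z²)/(2L)=-0.1754
  θ2 = atan2(B,A) + arccos(C/0.3530) = 1.3966
rotate P by −φ3: (0.0206, 0.2205, -0.2258)
  e−x'=0.0494;  (l²−L²−(e−x')²−y'²−z²)/2L = -0.0891
  γ=atan2(-0.2258,0.0494)=-1.3554;  ψ=arccos(-0.3853)=1.9664;  θ3=γ+ψ≈0.6110

θ₁ = -0.3490, θ₂ = 1.3966, θ₃ = 0.6110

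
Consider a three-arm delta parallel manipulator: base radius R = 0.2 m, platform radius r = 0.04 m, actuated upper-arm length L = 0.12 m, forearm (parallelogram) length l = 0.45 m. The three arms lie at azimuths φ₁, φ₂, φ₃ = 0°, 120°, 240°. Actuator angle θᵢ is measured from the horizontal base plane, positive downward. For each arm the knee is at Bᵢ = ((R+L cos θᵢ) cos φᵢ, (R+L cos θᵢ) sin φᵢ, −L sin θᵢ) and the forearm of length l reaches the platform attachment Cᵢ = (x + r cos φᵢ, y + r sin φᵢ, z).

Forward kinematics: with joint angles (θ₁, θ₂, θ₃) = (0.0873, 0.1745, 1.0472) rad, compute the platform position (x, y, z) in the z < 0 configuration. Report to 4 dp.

arm 1 at φ=0.0°: (R−r)+L cos θ1 = 0.2795;  S1 = (0.2795, 0.0000, -0.0105)
φ2=120.0°: virtual centre (-0.1391, 0.2409, -0.0208), radius l
S3 = (0.2200·cos240.0°, 0.2200·sin240.0°, -0.1039) = (-0.1100, -0.1905, -0.1039)
|S₂|²−|S₁|² = -0.0004;  |S₃|²−|S₁|² = -0.0191
[-0.8373 0.4818 -0.0207]·P = -0.0004;  [-0.7791 -0.3811 -0.1869]·P = -0.0191
det = 0.6944;  x = 0.0135+-0.1411z,  y = 0.0225+-0.2021z
quadratic in z: (1.0607)z²+(0.0869)z+(-0.1311)=0, √Δ=0.7508 → z ∈ {-0.3949, 0.3129}; z = -0.3949 (taking z<0)
x = 0.0692, y = 0.1023

(0.0692, 0.1023, -0.3949)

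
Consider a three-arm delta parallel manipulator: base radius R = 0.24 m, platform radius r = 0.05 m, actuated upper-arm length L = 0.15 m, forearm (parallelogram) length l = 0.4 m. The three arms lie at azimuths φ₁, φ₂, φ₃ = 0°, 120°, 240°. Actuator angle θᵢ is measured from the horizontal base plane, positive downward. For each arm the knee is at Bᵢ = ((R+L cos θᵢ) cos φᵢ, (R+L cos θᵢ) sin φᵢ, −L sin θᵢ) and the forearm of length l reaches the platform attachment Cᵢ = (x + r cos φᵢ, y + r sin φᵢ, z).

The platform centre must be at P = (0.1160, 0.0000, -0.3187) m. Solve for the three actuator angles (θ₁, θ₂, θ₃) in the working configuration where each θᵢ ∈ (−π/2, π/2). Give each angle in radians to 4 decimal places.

θ₁ = -0.0873, θ₂ = 0.9601, θ₃ = 0.9601

arm 1 (φ=0.0°): x'=0.1160, y'=0.0000
  e−x'=0.0740;  (l²−L²−(e−x')²−y'²−z²)/2L = 0.1015
  θ1 = atan2(B,A) + arccos(C/0.3272) = -0.0873
φ2=120.0° → target in arm frame (-0.0580, -0.1005)
  A=0.2480, B=-0.3187, C=(l²−L²−A²−y'²−z²)/(2L)=-0.1189
  √(A²+B²)=0.4038;  θ2 = -0.9095+1.8696 ≈ 0.9601
rotate P by −φ3: (-0.0580, 0.1005, -0.3187)
  A cos θ + B sin θ = C:  0.2480·cos θ + -0.3187·sin θ = -0.1189
  √(A²+B²)=0.4038;  θ3 = -0.9095+1.8696 ≈ 0.9601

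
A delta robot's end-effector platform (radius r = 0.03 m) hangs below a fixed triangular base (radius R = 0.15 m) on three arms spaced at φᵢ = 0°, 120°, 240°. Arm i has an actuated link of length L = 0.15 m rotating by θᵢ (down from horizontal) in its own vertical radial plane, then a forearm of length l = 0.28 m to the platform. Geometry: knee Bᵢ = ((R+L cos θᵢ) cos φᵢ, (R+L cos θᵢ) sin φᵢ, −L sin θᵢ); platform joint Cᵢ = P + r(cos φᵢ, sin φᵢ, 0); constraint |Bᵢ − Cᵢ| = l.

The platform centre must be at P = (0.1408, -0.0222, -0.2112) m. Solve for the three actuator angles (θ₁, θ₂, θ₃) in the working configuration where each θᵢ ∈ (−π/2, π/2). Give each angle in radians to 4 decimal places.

θ₁ = -0.2618, θ₂ = 1.3091, θ₃ = 1.1342

arm 1 (φ=0.0°): x'=0.1408, y'=-0.0222
  e−x'=-0.0208;  (l²−L²−(e−x')²−y'²−z²)/2L = 0.0346
  θ1 = atan2(B,A) + arccos(C/0.2122) = -0.2618
φ2=120.0° → target in arm frame (-0.0896, -0.1108)
  e−x'=0.2096;  (l²−L²−(e−x')²−y'²−z²)/2L = -0.1498
  θ2 = atan2(B,A) + arccos(C/0.2976) = 1.3091
φ3=240.0° → target in arm frame (-0.0512, 0.1330)
  A=0.1712, B=-0.2112, C=(l²−L²−A²−y'²−z²)/(2L)=-0.1190
  θ3 = atan2(B,A) + arccos(C/0.2719) = 1.1342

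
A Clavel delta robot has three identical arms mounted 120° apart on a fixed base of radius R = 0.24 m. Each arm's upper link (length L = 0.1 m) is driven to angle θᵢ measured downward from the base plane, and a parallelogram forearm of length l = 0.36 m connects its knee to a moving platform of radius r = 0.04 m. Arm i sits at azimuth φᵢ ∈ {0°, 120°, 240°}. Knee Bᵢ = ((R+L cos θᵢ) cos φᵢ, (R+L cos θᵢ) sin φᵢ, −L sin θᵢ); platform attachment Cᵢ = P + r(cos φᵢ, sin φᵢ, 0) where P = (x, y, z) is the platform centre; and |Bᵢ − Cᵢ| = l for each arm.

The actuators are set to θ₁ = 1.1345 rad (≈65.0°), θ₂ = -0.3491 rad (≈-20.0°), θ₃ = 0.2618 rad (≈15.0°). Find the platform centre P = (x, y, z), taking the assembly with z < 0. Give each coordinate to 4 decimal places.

arm 1 at φ=0.0°: ρ1 = 0.2423;  centre 1 = (0.2423, 0.0000, -0.0906)
arm 2 at φ=120.0°: ρ2 = 0.2940;  centre 2 = (-0.1470, 0.2546, 0.0342)
arm 3 at φ=240.0°: ρ3 = 0.2966;  centre 3 = (-0.1483, -0.2569, -0.0259)
eliminate P² terms by subtracting sphere 1 from 2 and 3
plane₁₂: -0.7785x+0.5092y+0.2497z = 0.0207
Cramer: x(z) = -0.0272+0.2435z;  y(z) = -0.0010-0.1181z
sphere 1 gives Az²+Bz+C=0 with A=1.0732, B=0.0503, C=-0.0488;  B²−4AC=0.2119;  roots -0.2379, 0.1911;  negative root z = -0.2379
x = -0.0851, y = 0.0271

(-0.0851, 0.0271, -0.2379)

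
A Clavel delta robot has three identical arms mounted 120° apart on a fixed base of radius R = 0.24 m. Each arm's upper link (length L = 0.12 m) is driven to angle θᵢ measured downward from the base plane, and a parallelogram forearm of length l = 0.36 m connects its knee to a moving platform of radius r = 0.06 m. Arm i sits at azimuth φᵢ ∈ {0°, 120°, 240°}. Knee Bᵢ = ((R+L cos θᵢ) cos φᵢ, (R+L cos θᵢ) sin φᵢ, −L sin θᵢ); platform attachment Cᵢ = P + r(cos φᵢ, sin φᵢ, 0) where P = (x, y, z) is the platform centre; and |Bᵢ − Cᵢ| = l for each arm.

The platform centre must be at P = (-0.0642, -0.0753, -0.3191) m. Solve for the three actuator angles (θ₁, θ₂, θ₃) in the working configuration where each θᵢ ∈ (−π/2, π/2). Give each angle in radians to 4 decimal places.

θ₁ = 1.2218, θ₂ = 1.0470, θ₃ = 0.1749

rotate P by −φ1: (-0.0642, -0.0753, -0.3191)
  e−x'=0.2442;  (l²−L²−(e−x')²−y'²−z²)/2L = -0.2164
  γ=atan2(-0.3191,0.2442)=-0.9176;  ψ=arccos(-0.5385)=2.1394;  θ1=γ+ψ≈1.2218
φ2=120.0° → target in arm frame (-0.0331, 0.0932)
  e−x'=0.2131;  (l²−L²−(e−x')²−y'²−z²)/2L = -0.1697
  √(A²+B²)=0.3837;  θ2 = -0.9820+2.0290 ≈ 1.0470
arm 3 (φ=240.0°): x'=0.0973, y'=-0.0179
  A cos θ + B sin θ = C:  0.0827·cos θ + -0.3191·sin θ = 0.0259
  √(A²+B²)=0.3296;  θ3 = -1.3172+1.4921 ≈ 0.1749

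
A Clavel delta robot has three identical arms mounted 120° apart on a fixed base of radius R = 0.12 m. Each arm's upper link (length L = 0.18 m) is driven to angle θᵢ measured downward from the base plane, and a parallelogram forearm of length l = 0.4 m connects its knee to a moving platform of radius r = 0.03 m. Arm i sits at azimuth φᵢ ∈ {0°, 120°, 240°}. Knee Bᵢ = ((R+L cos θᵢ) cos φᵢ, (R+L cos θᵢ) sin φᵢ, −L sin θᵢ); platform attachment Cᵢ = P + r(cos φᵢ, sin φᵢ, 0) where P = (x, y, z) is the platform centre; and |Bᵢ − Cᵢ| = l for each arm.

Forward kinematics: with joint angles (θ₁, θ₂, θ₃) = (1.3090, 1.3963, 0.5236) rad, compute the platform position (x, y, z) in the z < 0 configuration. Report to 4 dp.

(-0.0669, -0.1544, -0.4817)

arm 1 at φ=0.0°: ρ1 = 0.1366;  O1 = (0.1366, 0.0000, -0.1739)
φ2=120.0°: virtual centre (-0.0606, 0.1050, -0.1773), radius l
φ3=240.0°: virtual centre (-0.1229, -0.2129, -0.0900), radius l
subtract pairs → two planes through P
[-0.3944 0.2100 -0.0068]·P = -0.0028;  [-0.5191 -0.4259 0.1677]·P = 0.0197
det = 0.2770;  x = -0.0107+0.1167z,  y = -0.0332+0.2516z
into |P−O₁|² = l²: 1.0769z² + 0.2967z + -0.1070 = 0;  Δ = 0.5489;  z = -0.4817 or 0.2062 → z<0 root = -0.4817
x = -0.0669, y = -0.1544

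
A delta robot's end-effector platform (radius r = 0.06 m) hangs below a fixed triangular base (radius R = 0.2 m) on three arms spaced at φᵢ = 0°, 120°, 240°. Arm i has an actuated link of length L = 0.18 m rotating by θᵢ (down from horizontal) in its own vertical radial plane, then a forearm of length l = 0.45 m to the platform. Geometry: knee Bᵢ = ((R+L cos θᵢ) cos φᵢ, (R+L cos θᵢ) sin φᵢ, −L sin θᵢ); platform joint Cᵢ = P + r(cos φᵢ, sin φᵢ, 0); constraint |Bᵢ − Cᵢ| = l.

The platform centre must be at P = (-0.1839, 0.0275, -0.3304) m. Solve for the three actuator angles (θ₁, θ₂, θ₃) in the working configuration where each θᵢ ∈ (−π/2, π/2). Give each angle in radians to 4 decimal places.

θ₁ = 1.0474, θ₂ = -0.2615, θ₃ = 0.0003

φ1=0.0° → target in arm frame (-0.1839, 0.0275)
  e−x'=0.3239;  (l²−L²−(e−x')²−y'²−z²)/2L = -0.1243
  γ=atan2(-0.3304,0.3239)=-0.7953;  ψ=arccos(-0.2686)=1.8427;  θ1=γ+ψ≈1.0474
φ2=120.0° → target in arm frame (0.1158, 0.1455)
  A=0.0242, B=-0.3304, C=(l²−L²−A²−y'²−z²)/(2L)=0.1088
  θ2 = atan2(B,A) + arccos(C/0.3313) = -0.2615
arm 3 (φ=240.0°): x'=0.0681, y'=-0.1730
  A=0.0719, B=-0.3304, C=(l²−L²−A²−y'²−z²)/(2L)=0.0718
  γ=atan2(-0.3304,0.0719)=-1.3566;  ψ=arccos(0.2123)=1.3569;  θ3=γ+ψ≈0.0003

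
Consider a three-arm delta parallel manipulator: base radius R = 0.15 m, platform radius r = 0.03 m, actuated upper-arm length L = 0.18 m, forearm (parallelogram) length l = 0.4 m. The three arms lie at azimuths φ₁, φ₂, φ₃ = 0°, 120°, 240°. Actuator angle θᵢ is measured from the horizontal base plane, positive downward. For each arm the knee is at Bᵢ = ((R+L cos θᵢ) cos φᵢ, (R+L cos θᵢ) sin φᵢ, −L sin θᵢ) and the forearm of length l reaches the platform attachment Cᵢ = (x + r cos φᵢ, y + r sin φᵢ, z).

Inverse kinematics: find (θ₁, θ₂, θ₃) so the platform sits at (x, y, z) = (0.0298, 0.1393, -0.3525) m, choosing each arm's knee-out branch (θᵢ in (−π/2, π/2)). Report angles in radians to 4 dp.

rotate P by −φ1: (0.0298, 0.1393, -0.3525)
  A=0.0902, B=-0.3525, C=(l²−L²−A²−y'²−z²)/(2L)=-0.0672
  θ1 = atan2(B,A) + arccos(C/0.3639) = 0.4363
rotate P by −φ2: (0.1057, -0.0955, -0.3525)
  A cos θ + B sin θ = C:  0.0143·cos θ + -0.3525·sin θ = -0.0166
  θ2 = atan2(B,A) + arccos(C/0.3528) = 0.0875
φ3=240.0° → target in arm frame (-0.1355, -0.0438)
  A cos θ + B sin θ = C:  0.2555·cos θ + -0.3525·sin θ = -0.1774
  √(A²+B²)=0.4354;  θ3 = -0.9435+1.9906 ≈ 1.0470

θ₁ = 0.4363, θ₂ = 0.0875, θ₃ = 1.0470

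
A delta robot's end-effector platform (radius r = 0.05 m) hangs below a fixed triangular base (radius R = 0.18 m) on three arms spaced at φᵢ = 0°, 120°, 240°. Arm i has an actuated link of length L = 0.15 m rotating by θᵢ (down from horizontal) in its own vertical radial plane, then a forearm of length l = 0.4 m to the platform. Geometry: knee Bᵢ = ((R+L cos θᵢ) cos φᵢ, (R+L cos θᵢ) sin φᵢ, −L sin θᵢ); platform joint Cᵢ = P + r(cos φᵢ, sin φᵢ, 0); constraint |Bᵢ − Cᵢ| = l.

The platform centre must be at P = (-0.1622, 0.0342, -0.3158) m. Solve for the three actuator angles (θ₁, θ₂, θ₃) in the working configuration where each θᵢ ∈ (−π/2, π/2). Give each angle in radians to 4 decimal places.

arm 1 (φ=0.0°): x'=-0.1622, y'=0.0342
  A cos θ + B sin θ = C:  0.2922·cos θ + -0.3158·sin θ = -0.1626
  θ1 = atan2(B,A) + arccos(C/0.4302) = 1.1342
φ2=120.0° → target in arm frame (0.1107, 0.1234)
  A cos θ + B sin θ = C:  0.0193·cos θ + -0.3158·sin θ = 0.0739
  γ=atan2(-0.3158,0.0193)=-1.5098;  ψ=arccos(0.2337)=1.3350;  θ2=γ+ψ≈-0.1749
rotate P by −φ3: (0.0515, -0.1576, -0.3158)
  A=0.0785, B=-0.3158, C=(l²−L²−A²−y'²−z²)/(2L)=0.0226
  γ=atan2(-0.3158,0.0785)=-1.3271;  ψ=arccos(0.0694)=1.5013;  θ3=γ+ψ≈0.1742

θ₁ = 1.1342, θ₂ = -0.1749, θ₃ = 0.1742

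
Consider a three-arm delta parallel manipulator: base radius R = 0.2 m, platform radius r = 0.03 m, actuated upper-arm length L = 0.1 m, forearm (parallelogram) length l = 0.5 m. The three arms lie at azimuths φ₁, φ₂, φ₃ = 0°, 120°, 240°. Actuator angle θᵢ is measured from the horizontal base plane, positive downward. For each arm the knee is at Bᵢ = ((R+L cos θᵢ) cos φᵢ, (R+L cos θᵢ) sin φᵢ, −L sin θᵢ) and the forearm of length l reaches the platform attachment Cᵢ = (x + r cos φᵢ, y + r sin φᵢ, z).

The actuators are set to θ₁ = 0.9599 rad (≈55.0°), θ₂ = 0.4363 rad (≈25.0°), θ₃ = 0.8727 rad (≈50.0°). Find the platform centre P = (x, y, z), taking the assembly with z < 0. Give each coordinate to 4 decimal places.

arm 1 at φ=0.0°: (R−r)+L cos θ1 = 0.2274;  O1 = (0.2274, 0.0000, -0.0819)
φ2=120.0°: virtual centre (-0.1303, 0.2257, -0.0423), radius l
φ3=240.0°: virtual centre (-0.1171, -0.2029, -0.0766), radius l
|O₂|²−|O₁|² = 0.0113;  |O₃|²−|O₁|² = 0.0024
plane₁₂: -0.7154x+0.4514y+0.0793z = 0.0113
det = 0.6013;  x = -0.0094+0.0615z,  y = 0.0102+-0.0782z
quadratic in z: (1.0099)z²+(0.1331)z+(-0.1871)=0, √Δ=0.8796 → z ∈ {-0.5014, 0.3696}; z = -0.5014 (taking z<0)
x = -0.0402, y = 0.0494

(-0.0402, 0.0494, -0.5014)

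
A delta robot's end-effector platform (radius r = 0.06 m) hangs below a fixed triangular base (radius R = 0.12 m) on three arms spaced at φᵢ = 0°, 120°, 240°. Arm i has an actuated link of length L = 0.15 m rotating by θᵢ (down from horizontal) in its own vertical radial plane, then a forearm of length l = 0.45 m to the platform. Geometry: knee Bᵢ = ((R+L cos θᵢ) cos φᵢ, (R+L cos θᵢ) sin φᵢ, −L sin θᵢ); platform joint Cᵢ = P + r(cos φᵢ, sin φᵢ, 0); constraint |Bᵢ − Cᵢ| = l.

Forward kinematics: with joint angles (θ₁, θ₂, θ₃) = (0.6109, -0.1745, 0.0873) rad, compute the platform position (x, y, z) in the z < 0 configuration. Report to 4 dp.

(-0.1349, 0.0435, -0.4017)

arm 1 at φ=0.0°: e+L cos θ1 = 0.1829;  centre 1 = (0.1829, 0.0000, -0.0860)
centre 2 = (0.2077·cos120.0°, 0.2077·sin120.0°, 0.0260) = (-0.1039, 0.1799, 0.0260)
φ3=240.0°: virtual centre (-0.1047, -0.1814, -0.0131), radius l
|centre ₂|²−|centre ₁|² = 0.0030;  |centre ₃|²−|centre ₁|² = 0.0032
[-0.5735 0.3598 0.2242]·P = 0.0030;  [-0.5752 -0.3627 0.1459]·P = 0.0032
Cramer: x(z) = -0.0054+0.3225z;  y(z) = -0.0003-0.1091z
quadratic in z: (1.1159)z²+(0.0507)z+(-0.1597)=0, √Δ=0.8457 → z ∈ {-0.4017, 0.3562}; z = -0.4017 (taking z<0)
x = -0.1349, y = 0.0435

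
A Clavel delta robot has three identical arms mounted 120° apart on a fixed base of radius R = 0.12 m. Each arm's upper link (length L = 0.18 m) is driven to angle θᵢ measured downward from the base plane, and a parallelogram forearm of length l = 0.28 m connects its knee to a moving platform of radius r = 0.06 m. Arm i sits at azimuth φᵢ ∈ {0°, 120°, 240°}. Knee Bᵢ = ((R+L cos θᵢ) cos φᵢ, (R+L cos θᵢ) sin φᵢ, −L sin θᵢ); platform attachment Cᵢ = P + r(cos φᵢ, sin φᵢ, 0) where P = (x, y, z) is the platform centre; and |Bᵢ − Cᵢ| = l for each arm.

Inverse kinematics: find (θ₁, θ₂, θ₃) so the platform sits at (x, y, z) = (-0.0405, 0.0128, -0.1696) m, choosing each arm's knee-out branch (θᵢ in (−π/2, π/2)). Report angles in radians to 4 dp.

θ₁ = 0.4365, θ₂ = -0.0871, θ₃ = 0.0869

φ1=0.0° → target in arm frame (-0.0405, 0.0128)
  A=0.1005, B=-0.1696, C=(l²−L²−A²−y'²−z²)/(2L)=0.0194
  √(A²+B²)=0.1971;  θ1 = -1.0359+1.4724 ≈ 0.4365
rotate P by −φ2: (0.0313, 0.0287, -0.1696)
  e−x'=0.0287;  (l²−L²−(e−x')²−y'²−z²)/2L = 0.0433
  γ=atan2(-0.1696,0.0287)=-1.4034;  ψ=arccos(0.2518)=1.3163;  θ2=γ+ψ≈-0.0871
φ3=240.0° → target in arm frame (0.0092, -0.0415)
  A cos θ + B sin θ = C:  0.0508·cos θ + -0.1696·sin θ = 0.0359
  γ=atan2(-0.1696,0.0508)=-1.2796;  ψ=arccos(0.2029)=1.3665;  θ3=γ+ψ≈0.0869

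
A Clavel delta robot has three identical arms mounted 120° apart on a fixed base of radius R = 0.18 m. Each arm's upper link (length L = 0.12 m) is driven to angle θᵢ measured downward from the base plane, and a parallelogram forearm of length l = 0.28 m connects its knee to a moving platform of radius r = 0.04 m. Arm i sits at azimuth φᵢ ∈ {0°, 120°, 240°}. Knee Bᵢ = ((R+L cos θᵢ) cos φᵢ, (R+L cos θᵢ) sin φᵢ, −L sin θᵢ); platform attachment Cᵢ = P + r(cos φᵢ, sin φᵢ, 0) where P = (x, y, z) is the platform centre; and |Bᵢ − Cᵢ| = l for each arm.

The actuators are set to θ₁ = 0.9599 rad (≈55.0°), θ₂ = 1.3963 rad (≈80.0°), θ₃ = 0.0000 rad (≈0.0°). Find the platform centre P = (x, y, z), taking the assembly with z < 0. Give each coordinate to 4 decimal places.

arm 1 at φ=0.0°: (R−r)+L cos θ1 = 0.2088;  S1 = (0.2088, 0.0000, -0.0983)
φ2=120.0°: virtual centre (-0.0804, 0.1393, -0.1182), radius l
S3 = (0.2600·cos240.0°, 0.2600·sin240.0°, 0.0000) = (-0.1300, -0.2252, 0.0000)
eliminate P² terms by subtracting sphere 1 from 2 and 3
linear system: -0.5785x+0.2786y = -0.0134−-0.0398z; -0.6777x+-0.4503y = 0.0143−0.1966z
det = 0.4493;  x = 0.0046+0.0820z,  y = -0.0387+0.3131z
quadratic in z: (1.1048)z²+(0.1388)z+(-0.0255)=0, √Δ=0.3634 → z ∈ {-0.2273, 0.1016}; z = -0.2273 (taking z<0)
x = -0.0141, y = -0.1099

(-0.0141, -0.1099, -0.2273)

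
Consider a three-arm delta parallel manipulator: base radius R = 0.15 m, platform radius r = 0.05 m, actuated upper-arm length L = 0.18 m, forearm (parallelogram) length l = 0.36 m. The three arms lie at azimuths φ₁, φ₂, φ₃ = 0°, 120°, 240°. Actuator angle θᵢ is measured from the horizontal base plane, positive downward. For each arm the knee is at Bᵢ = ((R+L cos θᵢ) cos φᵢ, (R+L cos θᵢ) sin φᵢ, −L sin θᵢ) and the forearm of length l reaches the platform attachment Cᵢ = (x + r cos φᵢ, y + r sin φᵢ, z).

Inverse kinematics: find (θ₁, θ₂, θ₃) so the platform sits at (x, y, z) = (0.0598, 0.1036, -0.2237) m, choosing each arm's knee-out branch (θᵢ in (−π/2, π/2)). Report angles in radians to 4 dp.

θ₁ = -0.2616, θ₂ = -0.2618, θ₃ = 0.7857

rotate P by −φ1: (0.0598, 0.1036, -0.2237)
  A=0.0402, B=-0.2237, C=(l²−L²−A²−y'²−z²)/(2L)=0.0967
  θ1 = atan2(B,A) + arccos(C/0.2273) = -0.2616
rotate P by −φ2: (0.0598, -0.1036, -0.2237)
  A=0.0402, B=-0.2237, C=(l²−L²−A²−y'²−z²)/(2L)=0.0967
  γ=atan2(-0.2237,0.0402)=-1.3931;  ψ=arccos(0.4255)=1.1313;  θ2=γ+ψ≈-0.2618
φ3=240.0° → target in arm frame (-0.1196, 0.0000)
  e−x'=0.2196;  (l²−L²−(e−x')²−y'²−z²)/2L = -0.0030
  γ=atan2(-0.2237,0.2196)=-0.7946;  ψ=arccos(-0.0095)=1.5803;  θ3=γ+ψ≈0.7857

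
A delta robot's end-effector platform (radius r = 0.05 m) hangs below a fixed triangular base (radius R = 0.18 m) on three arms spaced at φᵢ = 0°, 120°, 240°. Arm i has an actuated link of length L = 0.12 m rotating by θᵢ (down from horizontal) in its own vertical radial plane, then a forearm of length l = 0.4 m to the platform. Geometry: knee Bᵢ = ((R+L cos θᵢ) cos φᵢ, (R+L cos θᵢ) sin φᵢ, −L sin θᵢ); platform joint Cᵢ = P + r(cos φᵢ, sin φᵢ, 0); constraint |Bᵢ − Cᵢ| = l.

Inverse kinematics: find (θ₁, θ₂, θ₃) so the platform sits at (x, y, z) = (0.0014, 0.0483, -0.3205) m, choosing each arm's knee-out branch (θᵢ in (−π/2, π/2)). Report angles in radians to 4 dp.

rotate P by −φ1: (0.0014, 0.0483, -0.3205)
  e−x'=0.1286;  (l²−L²−(e−x')²−y'²−z²)/2L = 0.1000
  √(A²+B²)=0.3453;  θ1 = -1.1892+1.2769 ≈ 0.0877
rotate P by −φ2: (0.0411, -0.0254, -0.3205)
  A=0.0889, B=-0.3205, C=(l²−L²−A²−y'²−z²)/(2L)=0.1431
  √(A²+B²)=0.3326;  θ2 = -1.3003+1.1261 ≈ -0.1742
arm 3 (φ=240.0°): x'=-0.0425, y'=-0.0229
  e−x'=0.1725;  (l²−L²−(e−x')²−y'²−z²)/2L = 0.0524
  γ=atan2(-0.3205,0.1725)=-1.0770;  ψ=arccos(0.1441)=1.4262;  θ3=γ+ψ≈0.3492

θ₁ = 0.0877, θ₂ = -0.1742, θ₃ = 0.3492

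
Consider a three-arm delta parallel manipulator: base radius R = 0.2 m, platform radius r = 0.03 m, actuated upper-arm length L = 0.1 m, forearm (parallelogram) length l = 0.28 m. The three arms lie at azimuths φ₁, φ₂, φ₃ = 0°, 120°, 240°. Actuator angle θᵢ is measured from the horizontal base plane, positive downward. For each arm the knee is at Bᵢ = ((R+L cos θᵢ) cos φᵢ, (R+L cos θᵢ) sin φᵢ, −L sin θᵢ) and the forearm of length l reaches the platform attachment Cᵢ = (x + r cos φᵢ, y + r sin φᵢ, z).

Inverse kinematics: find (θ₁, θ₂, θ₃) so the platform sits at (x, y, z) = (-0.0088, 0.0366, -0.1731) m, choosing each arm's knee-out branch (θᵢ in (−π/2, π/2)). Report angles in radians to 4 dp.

arm 1 (φ=0.0°): x'=-0.0088, y'=0.0366
  A cos θ + B sin θ = C:  0.1788·cos θ + -0.1731·sin θ = 0.0256
  √(A²+B²)=0.2489;  θ1 = -0.7692+1.4676 ≈ 0.6984
φ2=120.0° → target in arm frame (0.0361, -0.0107)
  e−x'=0.1339;  (l²−L²−(e−x')²−y'²−z²)/2L = 0.1020
  √(A²+B²)=0.2188;  θ2 = -0.9124+1.0861 ≈ 0.1738
rotate P by −φ3: (-0.0273, -0.0259, -0.1731)
  A=0.1973, B=-0.1731, C=(l²−L²−A²−y'²−z²)/(2L)=-0.0058
  √(A²+B²)=0.2625;  θ3 = -0.7202+1.5929 ≈ 0.8728

θ₁ = 0.6984, θ₂ = 0.1738, θ₃ = 0.8728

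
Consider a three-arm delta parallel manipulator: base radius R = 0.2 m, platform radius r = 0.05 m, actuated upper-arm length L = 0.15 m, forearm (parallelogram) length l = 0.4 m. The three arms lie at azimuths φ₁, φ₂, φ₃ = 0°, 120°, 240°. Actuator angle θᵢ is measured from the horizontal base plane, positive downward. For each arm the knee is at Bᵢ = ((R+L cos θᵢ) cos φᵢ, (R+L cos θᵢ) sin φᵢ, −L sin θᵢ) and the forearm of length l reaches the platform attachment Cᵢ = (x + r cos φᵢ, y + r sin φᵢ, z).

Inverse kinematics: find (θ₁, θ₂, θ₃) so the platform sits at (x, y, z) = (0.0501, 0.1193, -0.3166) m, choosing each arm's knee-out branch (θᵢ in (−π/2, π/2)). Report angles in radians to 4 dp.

φ1=0.0° → target in arm frame (0.0501, 0.1193)
  A=0.0999, B=-0.3166, C=(l²−L²−A²−y'²−z²)/(2L)=0.0435
  θ1 = atan2(B,A) + arccos(C/0.3320) = 0.1742
φ2=120.0° → target in arm frame (0.0783, -0.1030)
  A=0.0717, B=-0.3166, C=(l²−L²−A²−y'²−z²)/(2L)=0.0717
  √(A²+B²)=0.3246;  θ2 = -1.3480+1.3482 ≈ 0.0002
arm 3 (φ=240.0°): x'=-0.1284, y'=-0.0163
  A cos θ + B sin θ = C:  0.2784·cos θ + -0.3166·sin θ = -0.1350
  √(A²+B²)=0.4216;  θ3 = -0.8496+1.8967 ≈ 1.0471

θ₁ = 0.1742, θ₂ = 0.0002, θ₃ = 1.0471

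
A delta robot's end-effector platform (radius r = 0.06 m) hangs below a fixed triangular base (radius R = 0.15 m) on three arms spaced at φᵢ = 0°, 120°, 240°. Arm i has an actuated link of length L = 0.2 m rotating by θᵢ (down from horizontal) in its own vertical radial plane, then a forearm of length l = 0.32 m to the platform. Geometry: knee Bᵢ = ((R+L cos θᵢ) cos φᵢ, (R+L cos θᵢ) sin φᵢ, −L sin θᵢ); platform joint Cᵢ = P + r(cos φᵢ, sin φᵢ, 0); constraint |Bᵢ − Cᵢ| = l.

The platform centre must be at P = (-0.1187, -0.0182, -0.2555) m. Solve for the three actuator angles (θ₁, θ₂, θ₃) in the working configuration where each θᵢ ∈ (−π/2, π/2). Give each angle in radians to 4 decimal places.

θ₁ = 1.0472, θ₂ = 0.3495, θ₃ = 0.1745

rotate P by −φ1: (-0.1187, -0.0182, -0.2555)
  A cos θ + B sin θ = C:  0.2087·cos θ + -0.2555·sin θ = -0.1169
  γ=atan2(-0.2555,0.2087)=-0.8859;  ψ=arccos(-0.3544)=1.9331;  θ1=γ+ψ≈1.0472
φ2=120.0° → target in arm frame (0.0436, 0.1119)
  A=0.0464, B=-0.2555, C=(l²−L²−A²−y'²−z²)/(2L)=-0.0439
  √(A²+B²)=0.2597;  θ2 = -1.3911+1.7406 ≈ 0.3495
arm 3 (φ=240.0°): x'=0.0751, y'=-0.0937
  e−x'=0.0149;  (l²−L²−(e−x')²−y'²−z²)/2L = -0.0297
  θ3 = atan2(B,A) + arccos(C/0.2559) = 0.1745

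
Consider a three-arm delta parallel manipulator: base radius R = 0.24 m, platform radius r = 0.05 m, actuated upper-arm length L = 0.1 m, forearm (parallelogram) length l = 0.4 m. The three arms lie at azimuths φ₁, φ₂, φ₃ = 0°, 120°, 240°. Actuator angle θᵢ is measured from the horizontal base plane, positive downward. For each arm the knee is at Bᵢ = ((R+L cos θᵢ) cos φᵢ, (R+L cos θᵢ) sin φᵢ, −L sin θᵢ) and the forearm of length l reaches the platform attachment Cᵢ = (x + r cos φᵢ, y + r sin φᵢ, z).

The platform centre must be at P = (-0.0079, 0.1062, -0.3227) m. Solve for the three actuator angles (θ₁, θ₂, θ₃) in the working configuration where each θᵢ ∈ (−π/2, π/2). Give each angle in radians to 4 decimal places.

θ₁ = 0.6106, θ₂ = -0.2617, θ₃ = 1.1349

rotate P by −φ1: (-0.0079, 0.1062, -0.3227)
  e−x'=0.1979;  (l²−L²−(e−x')²−y'²−z²)/2L = -0.0229
  γ=atan2(-0.3227,0.1979)=-1.0207;  ψ=arccos(-0.0605)=1.6313;  θ1=γ+ψ≈0.6106
arm 2 (φ=120.0°): x'=0.0959, y'=-0.0463
  A cos θ + B sin θ = C:  0.0941·cos θ + -0.3227·sin θ = 0.1744
  √(A²+B²)=0.3361;  θ2 = -1.2871+1.0254 ≈ -0.2617
φ3=240.0° → target in arm frame (-0.0880, -0.0599)
  e−x'=0.2780;  (l²−L²−(e−x')²−y'²−z²)/2L = -0.1751
  γ=atan2(-0.3227,0.2780)=-0.8596;  ψ=arccos(-0.4111)=1.9945;  θ3=γ+ψ≈1.1349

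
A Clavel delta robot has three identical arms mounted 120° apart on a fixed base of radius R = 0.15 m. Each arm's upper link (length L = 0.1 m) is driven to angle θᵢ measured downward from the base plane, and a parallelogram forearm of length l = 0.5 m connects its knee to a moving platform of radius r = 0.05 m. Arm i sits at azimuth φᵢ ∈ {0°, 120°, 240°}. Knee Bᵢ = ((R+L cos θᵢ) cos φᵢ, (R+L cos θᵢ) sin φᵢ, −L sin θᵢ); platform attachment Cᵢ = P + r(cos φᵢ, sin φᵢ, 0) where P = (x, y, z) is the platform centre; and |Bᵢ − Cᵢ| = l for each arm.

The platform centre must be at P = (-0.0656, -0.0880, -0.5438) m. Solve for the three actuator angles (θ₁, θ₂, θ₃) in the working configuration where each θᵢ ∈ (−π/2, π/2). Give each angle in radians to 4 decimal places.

φ1=0.0° → target in arm frame (-0.0656, -0.0880)
  e−x'=0.1656;  (l²−L²−(e−x')²−y'²−z²)/2L = -0.4544
  θ1 = atan2(B,A) + arccos(C/0.5685) = 1.2219
rotate P by −φ2: (-0.0434, 0.1008, -0.5438)
  A cos θ + B sin θ = C:  0.1434·cos θ + -0.5438·sin θ = -0.4322
  γ=atan2(-0.5438,0.1434)=-1.3129;  ψ=arccos(-0.7686)=2.4474;  θ2=γ+ψ≈1.1345
rotate P by −φ3: (0.1090, -0.0128, -0.5438)
  A=-0.0090, B=-0.5438, C=(l²−L²−A²−y'²−z²)/(2L)=-0.2798
  √(A²+B²)=0.5439;  θ3 = -1.5874+2.1112 ≈ 0.5238

θ₁ = 1.2219, θ₂ = 1.1345, θ₃ = 0.5238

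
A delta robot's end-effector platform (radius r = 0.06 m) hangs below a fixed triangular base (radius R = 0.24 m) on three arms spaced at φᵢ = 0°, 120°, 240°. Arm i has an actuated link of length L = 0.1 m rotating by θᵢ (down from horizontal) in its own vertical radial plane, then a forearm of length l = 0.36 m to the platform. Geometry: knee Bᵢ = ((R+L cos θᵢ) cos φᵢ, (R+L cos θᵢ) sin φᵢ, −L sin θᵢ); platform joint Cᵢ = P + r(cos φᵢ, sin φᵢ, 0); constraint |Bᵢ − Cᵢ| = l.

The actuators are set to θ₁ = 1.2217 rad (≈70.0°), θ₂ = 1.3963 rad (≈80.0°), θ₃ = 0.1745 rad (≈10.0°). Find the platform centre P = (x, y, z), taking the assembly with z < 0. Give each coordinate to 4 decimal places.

(-0.0385, -0.0969, -0.3314)

arm 1 at φ=0.0°: ρ1 = 0.2142;  O1 = (0.2142, 0.0000, -0.0940)
φ2=120.0°: virtual centre (-0.0987, 0.1709, -0.0985), radius l
φ3=240.0°: virtual centre (-0.1392, -0.2412, -0.0174), radius l
subtract pairs → two planes through P
[-0.6258 0.3418 -0.0090]·P = -0.0061;  [-0.7069 -0.4823 0.1532]·P = 0.0231
Cramer: x(z) = -0.0092+0.0884z;  y(z) = -0.0345+0.1882z
quadratic in z: (1.0432)z²+(0.1355)z+(-0.0697)=0, √Δ=0.5560 → z ∈ {-0.3314, 0.2015}; z = -0.3314 (taking z<0)
x = -0.0385, y = -0.0969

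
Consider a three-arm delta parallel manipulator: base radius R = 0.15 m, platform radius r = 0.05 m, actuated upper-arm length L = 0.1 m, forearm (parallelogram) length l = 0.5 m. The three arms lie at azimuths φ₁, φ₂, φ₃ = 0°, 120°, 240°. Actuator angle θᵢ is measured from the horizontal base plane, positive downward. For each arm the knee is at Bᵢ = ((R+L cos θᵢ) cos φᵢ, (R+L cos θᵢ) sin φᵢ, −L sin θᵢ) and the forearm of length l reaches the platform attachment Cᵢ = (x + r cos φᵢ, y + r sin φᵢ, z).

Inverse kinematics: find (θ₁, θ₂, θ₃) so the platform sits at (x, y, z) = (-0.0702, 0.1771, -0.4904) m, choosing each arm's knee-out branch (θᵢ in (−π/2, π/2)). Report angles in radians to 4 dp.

rotate P by −φ1: (-0.0702, 0.1771, -0.4904)
  e−x'=0.1702;  (l²−L²−(e−x')²−y'²−z²)/2L = -0.3041
  √(A²+B²)=0.5191;  θ1 = -1.2367+2.1968 ≈ 0.9600
φ2=120.0° → target in arm frame (0.1885, -0.0278)
  A=-0.0885, B=-0.4904, C=(l²−L²−A²−y'²−z²)/(2L)=-0.0454
  γ=atan2(-0.4904,-0.0885)=-1.7493;  ψ=arccos(-0.0912)=1.6621;  θ2=γ+ψ≈-0.0872
φ3=240.0° → target in arm frame (-0.1183, -0.1493)
  e−x'=0.2183;  (l²−L²−(e−x')²−y'²−z²)/2L = -0.3522
  γ=atan2(-0.4904,0.2183)=-1.1520;  ψ=arccos(-0.6561)=2.2865;  θ3=γ+ψ≈1.1344

θ₁ = 0.9600, θ₂ = -0.0872, θ₃ = 1.1344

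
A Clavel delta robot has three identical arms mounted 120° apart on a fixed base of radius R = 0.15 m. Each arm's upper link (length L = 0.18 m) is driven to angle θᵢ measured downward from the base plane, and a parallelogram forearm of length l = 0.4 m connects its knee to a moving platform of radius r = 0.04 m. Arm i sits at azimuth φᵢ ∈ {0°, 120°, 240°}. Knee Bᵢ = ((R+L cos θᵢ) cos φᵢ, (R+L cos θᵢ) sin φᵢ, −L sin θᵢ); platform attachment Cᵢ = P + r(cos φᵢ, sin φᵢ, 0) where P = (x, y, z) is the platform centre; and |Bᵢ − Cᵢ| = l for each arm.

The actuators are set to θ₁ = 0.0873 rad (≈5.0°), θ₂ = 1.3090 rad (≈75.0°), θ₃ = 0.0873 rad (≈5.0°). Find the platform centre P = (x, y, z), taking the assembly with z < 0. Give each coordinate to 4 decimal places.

arm 1 at φ=0.0°: ρ1 = 0.2893;  S1 = (0.2893, 0.0000, -0.0157)
S2 = (0.1566·cos120.0°, 0.1566·sin120.0°, -0.1739) = (-0.0783, 0.1356, -0.1739)
S3 = (0.2893·cos240.0°, 0.2893·sin240.0°, -0.0157) = (-0.1447, -0.2506, -0.0157)
|S₂|²−|S₁|² = -0.0292;  |S₃|²−|S₁|² = 0.0000
[-0.7352 0.2712 -0.3163]·P = -0.0292;  [-0.8679 -0.5011 0.0000]·P = 0.0000
Cramer: x(z) = 0.0242-0.2625z;  y(z) = -0.0420+0.4547z
into |P−S₁|² = l²: 1.2757z² + 0.1324z + -0.0877 = 0;  Δ = 0.4652;  z = -0.3192 or 0.2154 → z<0 root = -0.3192
x = 0.1080, y = -0.1871

(0.1080, -0.1871, -0.3192)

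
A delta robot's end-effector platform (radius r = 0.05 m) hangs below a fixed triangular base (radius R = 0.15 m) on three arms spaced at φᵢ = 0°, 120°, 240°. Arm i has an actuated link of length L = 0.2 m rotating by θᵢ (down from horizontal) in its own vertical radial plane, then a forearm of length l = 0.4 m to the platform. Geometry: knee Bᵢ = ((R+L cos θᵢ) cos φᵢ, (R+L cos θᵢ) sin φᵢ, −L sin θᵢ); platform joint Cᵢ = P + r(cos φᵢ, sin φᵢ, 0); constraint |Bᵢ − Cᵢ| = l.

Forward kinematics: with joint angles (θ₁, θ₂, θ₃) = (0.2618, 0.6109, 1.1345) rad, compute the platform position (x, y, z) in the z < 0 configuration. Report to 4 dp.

(0.1201, 0.1009, -0.3980)

arm 1 at φ=0.0°: e+L cos θ1 = 0.2932;  O1 = (0.2932, 0.0000, -0.0518)
O2 = (0.2638·cos120.0°, 0.2638·sin120.0°, -0.1147) = (-0.1319, 0.2285, -0.1147)
O3 = (0.1845·cos240.0°, 0.1845·sin240.0°, -0.1813) = (-0.0923, -0.1598, -0.1813)
eliminate P² terms by subtracting sphere 1 from 2 and 3
plane₁₂: -0.8502x+0.4570y+-0.1259z = -0.0059
Cramer: x(z) = 0.0189-0.2542z;  y(z) = 0.0224-0.1973z
into |P−O₁|² = l²: 1.1035z² + 0.2341z + -0.0816 = 0;  Δ = 0.4150;  z = -0.3980 or 0.1858 → z<0 root = -0.3980
x = 0.1201, y = 0.1009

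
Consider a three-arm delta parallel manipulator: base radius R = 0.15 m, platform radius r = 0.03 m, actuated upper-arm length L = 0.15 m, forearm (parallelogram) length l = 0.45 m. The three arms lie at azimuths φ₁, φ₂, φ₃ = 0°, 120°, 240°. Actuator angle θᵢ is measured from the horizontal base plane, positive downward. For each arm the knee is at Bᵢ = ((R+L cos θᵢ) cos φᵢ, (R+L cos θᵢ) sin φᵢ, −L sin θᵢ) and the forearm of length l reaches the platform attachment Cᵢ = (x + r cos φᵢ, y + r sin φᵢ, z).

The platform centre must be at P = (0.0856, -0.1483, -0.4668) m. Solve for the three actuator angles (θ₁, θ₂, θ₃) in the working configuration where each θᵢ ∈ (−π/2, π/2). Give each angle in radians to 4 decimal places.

φ1=0.0° → target in arm frame (0.0856, -0.1483)
  e−x'=0.0344;  (l²−L²−(e−x')²−y'²−z²)/2L = -0.2036
  √(A²+B²)=0.4681;  θ1 = -1.4972+2.0208 ≈ 0.5236
rotate P by −φ2: (-0.1712, 0.0000, -0.4668)
  e−x'=0.2912;  (l²−L²−(e−x')²−y'²−z²)/2L = -0.4091
  √(A²+B²)=0.5502;  θ2 = -1.0130+2.4091 ≈ 1.3961
arm 3 (φ=240.0°): x'=0.0856, y'=0.1483
  e−x'=0.0344;  (l²−L²−(e−x')²−y'²−z²)/2L = -0.2036
  γ=atan2(-0.4668,0.0344)=-1.4973;  ψ=arccos(-0.4349)=2.0207;  θ3=γ+ψ≈0.5234

θ₁ = 0.5236, θ₂ = 1.3961, θ₃ = 0.5234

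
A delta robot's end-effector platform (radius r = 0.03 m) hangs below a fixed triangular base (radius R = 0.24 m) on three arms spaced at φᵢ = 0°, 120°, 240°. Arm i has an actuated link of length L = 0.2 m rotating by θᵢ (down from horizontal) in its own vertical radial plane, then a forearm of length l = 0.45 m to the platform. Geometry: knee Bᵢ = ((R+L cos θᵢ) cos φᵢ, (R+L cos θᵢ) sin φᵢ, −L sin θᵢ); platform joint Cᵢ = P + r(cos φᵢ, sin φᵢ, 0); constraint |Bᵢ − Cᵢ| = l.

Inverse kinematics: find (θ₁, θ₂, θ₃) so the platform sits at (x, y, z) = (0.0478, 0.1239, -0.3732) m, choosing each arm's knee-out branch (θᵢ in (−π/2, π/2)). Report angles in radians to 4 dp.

rotate P by −φ1: (0.0478, 0.1239, -0.3732)
  A=0.1622, B=-0.3732, C=(l²−L²−A²−y'²−z²)/(2L)=-0.0461
  γ=atan2(-0.3732,0.1622)=-1.1608;  ψ=arccos(-0.1133)=1.6843;  θ1=γ+ψ≈0.5235
rotate P by −φ2: (0.0834, -0.1033, -0.3732)
  e−x'=0.1266;  (l²−L²−(e−x')²−y'²−z²)/2L = -0.0087
  √(A²+B²)=0.3941;  θ2 = -1.2438+1.5929 ≈ 0.3492
arm 3 (φ=240.0°): x'=-0.1312, y'=-0.0206
  A=0.3412, B=-0.3732, C=(l²−L²−A²−y'²−z²)/(2L)=-0.2340
  γ=atan2(-0.3732,0.3412)=-0.8302;  ψ=arccos(-0.4628)=2.0520;  θ3=γ+ψ≈1.2218

θ₁ = 0.5235, θ₂ = 0.3492, θ₃ = 1.2218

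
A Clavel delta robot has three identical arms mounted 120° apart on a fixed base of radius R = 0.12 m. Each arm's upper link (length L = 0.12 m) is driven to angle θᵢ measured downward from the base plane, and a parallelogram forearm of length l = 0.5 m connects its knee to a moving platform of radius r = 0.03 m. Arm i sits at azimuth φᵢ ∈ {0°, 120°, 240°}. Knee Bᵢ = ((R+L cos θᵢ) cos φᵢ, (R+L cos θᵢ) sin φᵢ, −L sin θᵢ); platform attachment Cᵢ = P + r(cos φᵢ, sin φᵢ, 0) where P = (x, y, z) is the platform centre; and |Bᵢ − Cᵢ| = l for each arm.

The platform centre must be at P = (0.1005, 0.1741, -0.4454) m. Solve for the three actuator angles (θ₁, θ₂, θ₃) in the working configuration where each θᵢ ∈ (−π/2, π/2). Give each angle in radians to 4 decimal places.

θ₁ = -0.0872, θ₂ = -0.0873, θ₃ = 0.9597

arm 1 (φ=0.0°): x'=0.1005, y'=0.1741
  A=-0.0105, B=-0.4454, C=(l²−L²−A²−y'²−z²)/(2L)=0.0283
  √(A²+B²)=0.4455;  θ1 = -1.5944+1.5072 ≈ -0.0872
rotate P by −φ2: (0.1005, -0.1741, -0.4454)
  A cos θ + B sin θ = C:  -0.0105·cos θ + -0.4454·sin θ = 0.0283
  θ2 = atan2(B,A) + arccos(C/0.4455) = -0.0873
rotate P by −φ3: (-0.2010, 0.0000, -0.4454)
  A cos θ + B sin θ = C:  0.2910·cos θ + -0.4454·sin θ = -0.1978
  √(A²+B²)=0.5320;  θ3 = -0.9920+1.9518 ≈ 0.9597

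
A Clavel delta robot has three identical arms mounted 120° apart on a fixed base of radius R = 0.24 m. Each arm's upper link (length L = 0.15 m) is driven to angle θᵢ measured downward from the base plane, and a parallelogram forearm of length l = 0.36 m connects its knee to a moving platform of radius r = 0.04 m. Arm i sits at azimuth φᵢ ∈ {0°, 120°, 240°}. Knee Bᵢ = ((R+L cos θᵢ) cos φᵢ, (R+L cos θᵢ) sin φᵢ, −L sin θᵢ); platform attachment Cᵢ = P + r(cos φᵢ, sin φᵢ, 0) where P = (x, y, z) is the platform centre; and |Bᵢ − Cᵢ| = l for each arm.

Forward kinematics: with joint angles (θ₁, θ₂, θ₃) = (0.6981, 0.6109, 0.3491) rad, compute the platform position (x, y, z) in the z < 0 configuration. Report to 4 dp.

(-0.0199, -0.0197, -0.2273)

centre 1 = (0.3149·cos0.0°, 0.3149·sin0.0°, -0.0964) = (0.3149, 0.0000, -0.0964)
arm 2 at φ=120.0°: e+L cos θ2 = 0.3229;  centre 2 = (-0.1614, 0.2796, -0.0860)
φ3=240.0°: virtual centre (-0.1705, -0.2953, -0.0513), radius l
subtract pairs → two planes through P
[-0.9527 0.5592 0.0207]·P = 0.0032;  [-0.9708 -0.5905 0.0902]·P = 0.0104
Cramer: x(z) = -0.0070+0.0567z;  y(z) = -0.0062+0.0595z
sphere 1 gives Az²+Bz+C=0 with A=1.0068, B=0.1556, C=-0.0167;  B²−4AC=0.0913;  roots -0.2273, 0.0728;  negative root z = -0.2273
x = -0.0199, y = -0.0197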